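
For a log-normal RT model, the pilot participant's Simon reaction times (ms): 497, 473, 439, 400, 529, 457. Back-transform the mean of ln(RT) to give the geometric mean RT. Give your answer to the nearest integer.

ln(RT): 6.2086, 6.1591, 6.0845, 5.9915, 6.2710, 6.1247
Mean ln(RT) = 36.8393/6 = 6.13989
Geometric mean = exp(6.13989) = 464.00 ms

464 ms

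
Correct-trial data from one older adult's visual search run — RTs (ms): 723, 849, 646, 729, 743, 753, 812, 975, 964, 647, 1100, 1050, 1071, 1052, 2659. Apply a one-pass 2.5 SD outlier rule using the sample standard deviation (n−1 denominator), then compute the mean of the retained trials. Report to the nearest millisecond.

865 ms

n = 15, ΣRT = 14773, M = 984.867
Σ(x−M)² = 3356309.73; s = √(3356309.73/14) = 489.629
Cutoffs: 984.867 ± 2.5·489.629 → [-239.2, 2208.9]
Outside: 2659 → excluded.
Retained (n=14): Σ = 12114, mean = 12114/14 = 865.286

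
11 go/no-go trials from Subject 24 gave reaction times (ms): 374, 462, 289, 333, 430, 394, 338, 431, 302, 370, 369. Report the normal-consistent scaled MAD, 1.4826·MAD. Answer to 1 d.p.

54.9 ms

Sorted: 289, 302, 333, 338, 369, 370, 374, 394, 430, 431, 462 → median = 370
|x − 370| sorted: 0, 1, 4, 24, 32, 37, 60, 61, 68, 81, 92 → MAD = 37
Robust SD ≈ 1.4826 × 37 = 54.856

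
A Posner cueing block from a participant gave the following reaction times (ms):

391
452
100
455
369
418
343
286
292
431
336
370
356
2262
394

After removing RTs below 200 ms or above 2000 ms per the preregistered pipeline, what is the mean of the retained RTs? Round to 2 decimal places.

376.38 ms

Excluded: 100, 2262
Retained (n=13): Σ = 4893
Mean = 4893/13 = 376.3846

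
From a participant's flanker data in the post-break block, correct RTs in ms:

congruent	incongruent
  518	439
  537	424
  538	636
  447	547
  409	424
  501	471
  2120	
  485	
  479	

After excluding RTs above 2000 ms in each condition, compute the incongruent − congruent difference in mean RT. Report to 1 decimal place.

congruent: exclude 2120
M(congruent) = 3914/8 = 489.250
M(incongruent) = 2941/6 = 490.167
Difference = 490.167 − 489.250 = 0.917 ms

0.9 ms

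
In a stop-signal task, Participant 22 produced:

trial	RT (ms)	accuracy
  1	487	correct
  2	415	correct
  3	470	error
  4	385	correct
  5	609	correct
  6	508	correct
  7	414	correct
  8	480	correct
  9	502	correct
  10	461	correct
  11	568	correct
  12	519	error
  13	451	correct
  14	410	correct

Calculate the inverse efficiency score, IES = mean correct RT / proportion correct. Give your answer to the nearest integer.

Correct trials (n=12): 487, 415, 385, 609, 508, 414, 480, 502, 461, 568, 451, 410
Mean correct RT = 5690/12 = 474.1667 ms
Proportion correct = 12/14
IES = 474.1667 / (12/14) = 553.194 ms

553 ms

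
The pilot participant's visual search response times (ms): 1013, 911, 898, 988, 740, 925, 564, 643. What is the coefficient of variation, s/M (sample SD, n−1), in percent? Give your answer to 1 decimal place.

n = 8, Σ = 6682, M = 835.2500
Σ(x−M)² = 192267.500; s = √(192267.500/7) = 165.7311
CV = 165.7311 / 835.2500 = 0.19842 = 19.842%

19.8%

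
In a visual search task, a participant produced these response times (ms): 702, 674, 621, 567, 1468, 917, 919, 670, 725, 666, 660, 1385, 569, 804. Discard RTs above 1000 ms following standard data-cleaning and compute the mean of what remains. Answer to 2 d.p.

707.83 ms

Excluded: 1385, 1468
Retained (n=12): Σ = 8494
Mean = 8494/12 = 707.8333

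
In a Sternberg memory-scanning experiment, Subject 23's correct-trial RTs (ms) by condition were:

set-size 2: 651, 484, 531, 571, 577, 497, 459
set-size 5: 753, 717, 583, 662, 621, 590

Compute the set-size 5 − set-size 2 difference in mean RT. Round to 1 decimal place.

115.8 ms

M(set-size 2) = 3770/7 = 538.571
M(set-size 5) = 3926/6 = 654.333
Difference = 654.333 − 538.571 = 115.762 ms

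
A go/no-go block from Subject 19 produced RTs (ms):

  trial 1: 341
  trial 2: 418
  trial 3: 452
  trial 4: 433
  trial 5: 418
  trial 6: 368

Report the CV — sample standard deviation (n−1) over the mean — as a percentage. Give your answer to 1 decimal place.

10.4%

n = 6, Σ = 2430, M = 405.0000
Σ(x−M)² = 8796.000; s = √(8796.000/5) = 41.9428
CV = 41.9428 / 405.0000 = 0.10356 = 10.356%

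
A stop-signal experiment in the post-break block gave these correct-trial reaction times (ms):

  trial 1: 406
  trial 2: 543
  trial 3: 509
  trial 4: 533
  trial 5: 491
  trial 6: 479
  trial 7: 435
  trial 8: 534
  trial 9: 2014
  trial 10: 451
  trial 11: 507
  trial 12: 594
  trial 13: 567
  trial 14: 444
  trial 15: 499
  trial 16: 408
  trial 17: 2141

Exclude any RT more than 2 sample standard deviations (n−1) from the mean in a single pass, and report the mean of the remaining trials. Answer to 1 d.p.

493.3 ms

n = 17, ΣRT = 11555, M = 679.706
Σ(x−M)² = 4481209.53; s = √(4481209.53/16) = 529.222
Cutoffs: 679.706 ± 2·529.222 → [-378.7, 1738.1]
Outside: 2014, 2141 → excluded.
Retained (n=15): Σ = 7400, mean = 7400/15 = 493.333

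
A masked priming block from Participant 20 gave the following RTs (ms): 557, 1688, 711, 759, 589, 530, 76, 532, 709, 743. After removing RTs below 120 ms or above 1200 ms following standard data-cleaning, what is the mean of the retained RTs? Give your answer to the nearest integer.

Excluded: 76, 1688
Retained (n=8): Σ = 5130
Mean = 5130/8 = 641.2500

641 ms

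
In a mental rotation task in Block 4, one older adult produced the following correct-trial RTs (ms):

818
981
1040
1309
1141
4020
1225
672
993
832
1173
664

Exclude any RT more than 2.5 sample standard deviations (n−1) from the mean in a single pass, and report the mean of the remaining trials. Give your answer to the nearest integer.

n = 12, ΣRT = 14868, M = 1239.000
Σ(x−M)² = 8914702.00; s = √(8914702.00/11) = 900.237
Cutoffs: 1239.000 ± 2.5·900.237 → [-1011.6, 3489.6]
Outside: 4020 → excluded.
Retained (n=11): Σ = 10848, mean = 10848/11 = 986.182

986 ms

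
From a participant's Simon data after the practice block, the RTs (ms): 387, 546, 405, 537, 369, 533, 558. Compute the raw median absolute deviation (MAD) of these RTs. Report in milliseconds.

Sorted: 369, 387, 405, 533, 537, 546, 558 → median = 533
|x − 533|: 146, 13, 128, 4, 164, 0, 25
Sorted deviations: 0, 4, 13, 25, 128, 146, 164 → MAD = 25

25 ms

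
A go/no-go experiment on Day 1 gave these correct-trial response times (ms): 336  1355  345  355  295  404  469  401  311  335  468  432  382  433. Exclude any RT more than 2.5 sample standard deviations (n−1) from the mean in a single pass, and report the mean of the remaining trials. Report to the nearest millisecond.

n = 14, ΣRT = 6321, M = 451.500
Σ(x−M)² = 919049.50; s = √(919049.50/13) = 265.887
Cutoffs: 451.500 ± 2.5·265.887 → [-213.2, 1116.2]
Outside: 1355 → excluded.
Retained (n=13): Σ = 4966, mean = 4966/13 = 382.000

382 ms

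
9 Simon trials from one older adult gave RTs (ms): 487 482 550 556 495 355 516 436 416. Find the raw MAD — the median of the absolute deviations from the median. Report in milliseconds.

Sorted: 355, 416, 436, 482, 487, 495, 516, 550, 556 → median = 487
|x − 487|: 0, 5, 63, 69, 8, 132, 29, 51, 71
Sorted deviations: 0, 5, 8, 29, 51, 63, 69, 71, 132 → MAD = 51

51 ms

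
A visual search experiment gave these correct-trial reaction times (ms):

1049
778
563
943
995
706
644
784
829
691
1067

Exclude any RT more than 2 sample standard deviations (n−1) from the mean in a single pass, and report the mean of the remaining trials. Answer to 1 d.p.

822.6 ms

n = 11, ΣRT = 9049, M = 822.636
Σ(x−M)² = 288930.55; s = √(288930.55/10) = 169.980
Cutoffs: 822.636 ± 2·169.980 → [482.7, 1162.6]
No RTs fall outside the cutoffs; all 11 retained. Mean = 9049/11 = 822.636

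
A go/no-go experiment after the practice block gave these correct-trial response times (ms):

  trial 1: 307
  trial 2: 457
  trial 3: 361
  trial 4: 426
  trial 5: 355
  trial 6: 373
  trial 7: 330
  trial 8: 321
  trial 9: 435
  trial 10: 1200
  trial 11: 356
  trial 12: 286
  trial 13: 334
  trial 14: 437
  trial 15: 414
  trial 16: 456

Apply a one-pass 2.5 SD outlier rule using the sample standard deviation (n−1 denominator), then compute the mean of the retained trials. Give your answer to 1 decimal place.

376.5 ms

n = 16, ΣRT = 6848, M = 428.000
Σ(x−M)² = 680660.00; s = √(680660.00/15) = 213.020
Cutoffs: 428.000 ± 2.5·213.020 → [-104.5, 960.5]
Outside: 1200 → excluded.
Retained (n=15): Σ = 5648, mean = 5648/15 = 376.533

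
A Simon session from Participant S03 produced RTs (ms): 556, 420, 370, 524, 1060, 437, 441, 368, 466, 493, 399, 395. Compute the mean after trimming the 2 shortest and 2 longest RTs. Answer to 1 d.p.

446.9 ms

Sorted: 368, 370, 395, 399, 420, 437, 441, 466, 493, 524, 556, 1060
Drop lowest 2 (368, 370) and highest 2 (556, 1060)
Remaining (n=8): Σ = 3575, mean = 3575/8 = 446.875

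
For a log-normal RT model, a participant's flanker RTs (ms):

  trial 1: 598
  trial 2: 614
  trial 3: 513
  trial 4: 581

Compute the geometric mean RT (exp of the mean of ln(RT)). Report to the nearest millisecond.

ln(RT): 6.3936, 6.4200, 6.2403, 6.3648
Mean ln(RT) = 25.4186/4 = 6.35465
Geometric mean = exp(6.35465) = 575.16 ms

575 ms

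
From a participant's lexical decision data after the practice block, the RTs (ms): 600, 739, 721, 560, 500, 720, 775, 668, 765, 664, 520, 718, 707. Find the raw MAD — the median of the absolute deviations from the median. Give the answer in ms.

43 ms

Sorted: 500, 520, 560, 600, 664, 668, 707, 718, 720, 721, 739, 765, 775 → median = 707
|x − 707|: 107, 32, 14, 147, 207, 13, 68, 39, 58, 43, 187, 11, 0
Sorted deviations: 0, 11, 13, 14, 32, 39, 43, 58, 68, 107, 147, 187, 207 → MAD = 43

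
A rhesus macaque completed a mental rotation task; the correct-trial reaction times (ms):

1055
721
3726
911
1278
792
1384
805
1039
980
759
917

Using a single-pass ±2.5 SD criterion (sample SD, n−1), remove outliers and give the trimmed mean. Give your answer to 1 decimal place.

967.4 ms

n = 12, ΣRT = 14367, M = 1197.250
Σ(x−M)² = 7425892.25; s = √(7425892.25/11) = 821.633
Cutoffs: 1197.250 ± 2.5·821.633 → [-856.8, 3251.3]
Outside: 3726 → excluded.
Retained (n=11): Σ = 10641, mean = 10641/11 = 967.364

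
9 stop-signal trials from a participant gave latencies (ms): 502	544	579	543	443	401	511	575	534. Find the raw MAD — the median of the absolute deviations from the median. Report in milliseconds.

Sorted: 401, 443, 502, 511, 534, 543, 544, 575, 579 → median = 534
|x − 534|: 32, 10, 45, 9, 91, 133, 23, 41, 0
Sorted deviations: 0, 9, 10, 23, 32, 41, 45, 91, 133 → MAD = 32

32 ms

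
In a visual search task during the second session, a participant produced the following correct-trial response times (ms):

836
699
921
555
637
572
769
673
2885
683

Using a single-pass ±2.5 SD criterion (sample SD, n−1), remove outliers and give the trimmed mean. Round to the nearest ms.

705 ms

n = 10, ΣRT = 9230, M = 923.000
Σ(x−M)² = 4391430.00; s = √(4391430.00/9) = 698.525
Cutoffs: 923.000 ± 2.5·698.525 → [-823.3, 2669.3]
Outside: 2885 → excluded.
Retained (n=9): Σ = 6345, mean = 6345/9 = 705.000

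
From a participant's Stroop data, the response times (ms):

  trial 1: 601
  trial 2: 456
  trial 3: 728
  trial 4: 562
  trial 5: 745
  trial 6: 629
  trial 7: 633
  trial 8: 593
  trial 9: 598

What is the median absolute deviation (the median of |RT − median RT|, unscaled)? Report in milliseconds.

Sorted: 456, 562, 593, 598, 601, 629, 633, 728, 745 → median = 601
|x − 601|: 0, 145, 127, 39, 144, 28, 32, 8, 3
Sorted deviations: 0, 3, 8, 28, 32, 39, 127, 144, 145 → MAD = 32

32 ms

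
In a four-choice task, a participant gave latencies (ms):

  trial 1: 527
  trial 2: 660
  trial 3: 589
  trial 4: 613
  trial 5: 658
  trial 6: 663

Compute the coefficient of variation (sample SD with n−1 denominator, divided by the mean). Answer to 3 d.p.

n = 6, Σ = 3710, M = 618.3333
Σ(x−M)² = 14535.333; s = √(14535.333/5) = 53.9172
CV = 53.9172 / 618.3333 = 0.08720

0.087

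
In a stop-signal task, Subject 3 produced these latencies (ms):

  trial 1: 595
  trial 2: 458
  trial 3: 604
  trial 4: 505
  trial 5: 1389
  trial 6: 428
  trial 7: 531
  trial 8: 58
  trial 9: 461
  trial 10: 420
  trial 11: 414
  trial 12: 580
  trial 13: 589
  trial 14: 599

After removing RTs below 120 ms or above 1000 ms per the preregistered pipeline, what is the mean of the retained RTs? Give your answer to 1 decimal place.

515.3 ms

Excluded: 58, 1389
Retained (n=12): Σ = 6184
Mean = 6184/12 = 515.3333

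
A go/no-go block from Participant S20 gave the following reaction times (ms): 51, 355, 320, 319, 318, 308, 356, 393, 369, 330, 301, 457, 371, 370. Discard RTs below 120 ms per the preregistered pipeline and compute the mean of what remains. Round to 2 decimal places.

351.31 ms

Excluded: 51
Retained (n=13): Σ = 4567
Mean = 4567/13 = 351.3077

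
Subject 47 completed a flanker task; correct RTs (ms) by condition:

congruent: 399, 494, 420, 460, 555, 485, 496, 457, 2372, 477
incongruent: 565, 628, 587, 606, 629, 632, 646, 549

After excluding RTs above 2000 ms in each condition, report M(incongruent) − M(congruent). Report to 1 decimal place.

congruent: exclude 2372
M(congruent) = 4243/9 = 471.444
M(incongruent) = 4842/8 = 605.250
Difference = 605.250 − 471.444 = 133.806 ms

133.8 ms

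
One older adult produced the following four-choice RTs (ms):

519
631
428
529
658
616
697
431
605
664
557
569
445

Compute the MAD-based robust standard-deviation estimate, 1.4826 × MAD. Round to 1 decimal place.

91.9 ms

Sorted: 428, 431, 445, 519, 529, 557, 569, 605, 616, 631, 658, 664, 697 → median = 569
|x − 569| sorted: 0, 12, 36, 40, 47, 50, 62, 89, 95, 124, 128, 138, 141 → MAD = 62
Robust SD ≈ 1.4826 × 62 = 91.921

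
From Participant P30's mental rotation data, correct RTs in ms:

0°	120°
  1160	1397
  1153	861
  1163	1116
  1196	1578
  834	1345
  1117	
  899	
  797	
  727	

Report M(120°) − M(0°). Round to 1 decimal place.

M(0°) = 9046/9 = 1005.111
M(120°) = 6297/5 = 1259.400
Difference = 1259.400 − 1005.111 = 254.289 ms

254.3 ms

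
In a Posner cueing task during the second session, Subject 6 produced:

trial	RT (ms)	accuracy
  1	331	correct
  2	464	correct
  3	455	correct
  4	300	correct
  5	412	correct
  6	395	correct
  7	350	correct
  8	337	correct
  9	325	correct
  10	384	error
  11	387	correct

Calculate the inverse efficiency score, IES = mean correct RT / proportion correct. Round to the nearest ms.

413 ms

Correct trials (n=10): 331, 464, 455, 300, 412, 395, 350, 337, 325, 387
Mean correct RT = 3756/10 = 375.6000 ms
Proportion correct = 10/11
IES = 375.6000 / (10/11) = 413.160 ms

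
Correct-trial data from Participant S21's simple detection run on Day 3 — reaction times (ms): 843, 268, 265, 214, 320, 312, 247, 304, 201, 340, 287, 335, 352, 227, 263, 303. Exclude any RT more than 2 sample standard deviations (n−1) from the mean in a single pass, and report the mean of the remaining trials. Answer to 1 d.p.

n = 16, ΣRT = 5081, M = 317.562
Σ(x−M)² = 325133.94; s = √(325133.94/15) = 147.226
Cutoffs: 317.562 ± 2·147.226 → [23.1, 612.0]
Outside: 843 → excluded.
Retained (n=15): Σ = 4238, mean = 4238/15 = 282.533

282.5 ms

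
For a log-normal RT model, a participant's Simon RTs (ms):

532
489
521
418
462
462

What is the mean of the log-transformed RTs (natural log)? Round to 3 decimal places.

6.172

ln(RT): 6.2766, 6.1924, 6.2558, 6.0355, 6.1356, 6.1356
Σ ln(RT) = 37.0314
Mean = 37.0314/6 = 6.17189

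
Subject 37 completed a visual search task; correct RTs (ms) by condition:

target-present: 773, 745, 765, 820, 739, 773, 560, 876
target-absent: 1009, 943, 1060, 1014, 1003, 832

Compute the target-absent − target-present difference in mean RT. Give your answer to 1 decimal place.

220.5 ms

M(target-present) = 6051/8 = 756.375
M(target-absent) = 5861/6 = 976.833
Difference = 976.833 − 756.375 = 220.458 ms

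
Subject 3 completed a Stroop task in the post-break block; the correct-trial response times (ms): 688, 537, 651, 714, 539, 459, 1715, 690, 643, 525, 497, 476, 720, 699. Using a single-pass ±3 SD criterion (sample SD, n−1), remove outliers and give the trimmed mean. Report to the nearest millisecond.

n = 14, ΣRT = 9553, M = 682.357
Σ(x−M)² = 1264939.21; s = √(1264939.21/13) = 311.934
Cutoffs: 682.357 ± 3·311.934 → [-253.4, 1618.2]
Outside: 1715 → excluded.
Retained (n=13): Σ = 7838, mean = 7838/13 = 602.923

603 ms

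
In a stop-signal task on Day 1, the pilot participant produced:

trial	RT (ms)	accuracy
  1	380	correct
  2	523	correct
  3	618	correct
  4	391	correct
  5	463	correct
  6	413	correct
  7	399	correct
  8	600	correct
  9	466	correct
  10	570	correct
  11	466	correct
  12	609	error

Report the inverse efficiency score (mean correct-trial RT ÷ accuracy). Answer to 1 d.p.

524.5 ms

Correct trials (n=11): 380, 523, 618, 391, 463, 413, 399, 600, 466, 570, 466
Mean correct RT = 5289/11 = 480.8182 ms
Proportion correct = 11/12
IES = 480.8182 / (11/12) = 524.529 ms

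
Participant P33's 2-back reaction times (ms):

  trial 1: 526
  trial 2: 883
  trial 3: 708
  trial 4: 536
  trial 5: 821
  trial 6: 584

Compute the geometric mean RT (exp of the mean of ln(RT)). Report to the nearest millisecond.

662 ms

ln(RT): 6.2653, 6.7833, 6.5624, 6.2841, 6.7105, 6.3699
Mean ln(RT) = 38.9756/6 = 6.49594
Geometric mean = exp(6.49594) = 662.45 ms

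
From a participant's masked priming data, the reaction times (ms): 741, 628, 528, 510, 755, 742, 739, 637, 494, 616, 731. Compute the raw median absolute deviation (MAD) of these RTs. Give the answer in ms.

104 ms

Sorted: 494, 510, 528, 616, 628, 637, 731, 739, 741, 742, 755 → median = 637
|x − 637|: 104, 9, 109, 127, 118, 105, 102, 0, 143, 21, 94
Sorted deviations: 0, 9, 21, 94, 102, 104, 105, 109, 118, 127, 143 → MAD = 104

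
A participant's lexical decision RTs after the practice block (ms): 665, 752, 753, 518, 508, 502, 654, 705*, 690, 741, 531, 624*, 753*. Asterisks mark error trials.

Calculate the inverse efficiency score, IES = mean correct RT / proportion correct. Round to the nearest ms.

821 ms

Correct trials (n=10): 665, 752, 753, 518, 508, 502, 654, 690, 741, 531
Mean correct RT = 6314/10 = 631.4000 ms
Proportion correct = 10/13
IES = 631.4000 / (10/13) = 820.820 ms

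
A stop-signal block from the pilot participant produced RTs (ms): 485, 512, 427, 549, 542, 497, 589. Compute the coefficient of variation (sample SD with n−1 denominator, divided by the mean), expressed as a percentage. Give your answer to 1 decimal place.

n = 7, Σ = 3601, M = 514.4286
Σ(x−M)² = 16335.714; s = √(16335.714/6) = 52.1787
CV = 52.1787 / 514.4286 = 0.10143 = 10.143%

10.1%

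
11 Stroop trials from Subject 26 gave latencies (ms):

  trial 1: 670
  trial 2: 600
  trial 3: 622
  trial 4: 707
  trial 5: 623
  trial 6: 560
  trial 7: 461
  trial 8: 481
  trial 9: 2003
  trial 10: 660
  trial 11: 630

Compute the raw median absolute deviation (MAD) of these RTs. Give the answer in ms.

47 ms

Sorted: 461, 481, 560, 600, 622, 623, 630, 660, 670, 707, 2003 → median = 623
|x − 623|: 47, 23, 1, 84, 0, 63, 162, 142, 1380, 37, 7
Sorted deviations: 0, 1, 7, 23, 37, 47, 63, 84, 142, 162, 1380 → MAD = 47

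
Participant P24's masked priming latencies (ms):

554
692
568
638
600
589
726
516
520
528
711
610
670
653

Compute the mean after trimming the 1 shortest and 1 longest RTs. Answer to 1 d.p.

Sorted: 516, 520, 528, 554, 568, 589, 600, 610, 638, 653, 670, 692, 711, 726
Drop lowest 1 (516) and highest 1 (726)
Remaining (n=12): Σ = 7333, mean = 7333/12 = 611.083

611.1 ms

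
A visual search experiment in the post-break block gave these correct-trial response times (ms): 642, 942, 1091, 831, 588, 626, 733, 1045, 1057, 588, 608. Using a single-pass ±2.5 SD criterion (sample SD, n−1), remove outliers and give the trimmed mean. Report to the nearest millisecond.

796 ms

n = 11, ΣRT = 8751, M = 795.545
Σ(x−M)² = 418142.73; s = √(418142.73/10) = 204.485
Cutoffs: 795.545 ± 2.5·204.485 → [284.3, 1306.8]
No RTs fall outside the cutoffs; all 11 retained. Mean = 8751/11 = 795.545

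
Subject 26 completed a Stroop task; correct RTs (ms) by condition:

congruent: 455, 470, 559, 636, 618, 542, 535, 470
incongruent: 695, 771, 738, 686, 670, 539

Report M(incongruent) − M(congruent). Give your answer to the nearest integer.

M(congruent) = 4285/8 = 535.625
M(incongruent) = 4099/6 = 683.167
Difference = 683.167 − 535.625 = 147.542 ms

148 ms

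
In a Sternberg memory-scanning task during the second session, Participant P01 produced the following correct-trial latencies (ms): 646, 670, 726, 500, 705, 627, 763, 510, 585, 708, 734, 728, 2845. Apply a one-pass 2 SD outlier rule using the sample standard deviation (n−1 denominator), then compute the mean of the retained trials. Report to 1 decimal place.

658.5 ms

n = 13, ΣRT = 10747, M = 826.692
Σ(x−M)² = 4497506.77; s = √(4497506.77/12) = 612.203
Cutoffs: 826.692 ± 2·612.203 → [-397.7, 2051.1]
Outside: 2845 → excluded.
Retained (n=12): Σ = 7902, mean = 7902/12 = 658.500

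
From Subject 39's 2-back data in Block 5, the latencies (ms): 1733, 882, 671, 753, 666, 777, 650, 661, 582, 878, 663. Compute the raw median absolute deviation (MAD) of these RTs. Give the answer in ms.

82 ms

Sorted: 582, 650, 661, 663, 666, 671, 753, 777, 878, 882, 1733 → median = 671
|x − 671|: 1062, 211, 0, 82, 5, 106, 21, 10, 89, 207, 8
Sorted deviations: 0, 5, 8, 10, 21, 82, 89, 106, 207, 211, 1062 → MAD = 82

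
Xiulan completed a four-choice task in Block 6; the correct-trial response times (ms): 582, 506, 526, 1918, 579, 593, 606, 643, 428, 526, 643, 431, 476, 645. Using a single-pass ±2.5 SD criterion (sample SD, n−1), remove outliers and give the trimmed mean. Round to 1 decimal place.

552.6 ms

n = 14, ΣRT = 9102, M = 650.143
Σ(x−M)² = 1801805.71; s = √(1801805.71/13) = 372.291
Cutoffs: 650.143 ± 2.5·372.291 → [-280.6, 1580.9]
Outside: 1918 → excluded.
Retained (n=13): Σ = 7184, mean = 7184/13 = 552.615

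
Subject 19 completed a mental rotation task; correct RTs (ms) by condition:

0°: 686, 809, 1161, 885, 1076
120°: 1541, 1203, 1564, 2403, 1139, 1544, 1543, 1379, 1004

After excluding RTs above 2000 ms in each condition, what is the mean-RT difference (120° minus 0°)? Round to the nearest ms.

120°: exclude 2403
M(0°) = 4617/5 = 923.400
M(120°) = 10917/8 = 1364.625
Difference = 1364.625 − 923.400 = 441.225 ms

441 ms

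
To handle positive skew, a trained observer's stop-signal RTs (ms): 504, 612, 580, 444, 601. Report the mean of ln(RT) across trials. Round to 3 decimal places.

6.299

ln(RT): 6.2226, 6.4167, 6.3630, 6.0958, 6.3986
Σ ln(RT) = 31.4968
Mean = 31.4968/5 = 6.29935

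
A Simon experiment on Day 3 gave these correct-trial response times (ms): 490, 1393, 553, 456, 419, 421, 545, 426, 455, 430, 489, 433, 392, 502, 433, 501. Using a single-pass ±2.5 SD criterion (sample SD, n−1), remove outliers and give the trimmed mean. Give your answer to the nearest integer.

n = 16, ΣRT = 8338, M = 521.125
Σ(x−M)² = 843149.75; s = √(843149.75/15) = 237.086
Cutoffs: 521.125 ± 2.5·237.086 → [-71.6, 1113.8]
Outside: 1393 → excluded.
Retained (n=15): Σ = 6945, mean = 6945/15 = 463.000

463 ms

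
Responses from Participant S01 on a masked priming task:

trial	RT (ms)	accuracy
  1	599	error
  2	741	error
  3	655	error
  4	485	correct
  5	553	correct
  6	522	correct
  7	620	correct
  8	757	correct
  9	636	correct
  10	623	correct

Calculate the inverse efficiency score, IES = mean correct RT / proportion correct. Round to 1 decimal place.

856.3 ms

Correct trials (n=7): 485, 553, 522, 620, 757, 636, 623
Mean correct RT = 4196/7 = 599.4286 ms
Proportion correct = 7/10
IES = 599.4286 / (7/10) = 856.327 ms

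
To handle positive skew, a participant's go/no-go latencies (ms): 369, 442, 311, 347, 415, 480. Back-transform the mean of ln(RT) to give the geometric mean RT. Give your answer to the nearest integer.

ln(RT): 5.9108, 6.0913, 5.7398, 5.8493, 6.0283, 6.1738
Mean ln(RT) = 35.7933/6 = 5.96555
Geometric mean = exp(5.96555) = 389.77 ms

390 ms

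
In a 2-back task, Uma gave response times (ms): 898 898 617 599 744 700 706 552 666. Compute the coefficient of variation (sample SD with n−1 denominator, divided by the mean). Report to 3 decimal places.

0.173

n = 9, Σ = 6380, M = 708.8889
Σ(x−M)² = 119818.889; s = √(119818.889/8) = 122.3820
CV = 122.3820 / 708.8889 = 0.17264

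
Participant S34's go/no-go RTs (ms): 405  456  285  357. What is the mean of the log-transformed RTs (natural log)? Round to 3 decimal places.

5.914

ln(RT): 6.0039, 6.1225, 5.6525, 5.8777
Σ ln(RT) = 23.6566
Mean = 23.6566/4 = 5.91415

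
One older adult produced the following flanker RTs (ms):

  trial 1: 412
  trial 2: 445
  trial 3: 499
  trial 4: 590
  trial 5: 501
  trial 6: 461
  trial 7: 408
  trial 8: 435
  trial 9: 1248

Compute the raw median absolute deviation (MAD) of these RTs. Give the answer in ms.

40 ms

Sorted: 408, 412, 435, 445, 461, 499, 501, 590, 1248 → median = 461
|x − 461|: 49, 16, 38, 129, 40, 0, 53, 26, 787
Sorted deviations: 0, 16, 26, 38, 40, 49, 53, 129, 787 → MAD = 40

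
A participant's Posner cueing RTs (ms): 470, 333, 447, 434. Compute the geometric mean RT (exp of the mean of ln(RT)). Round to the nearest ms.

417 ms

ln(RT): 6.1527, 5.8081, 6.1026, 6.0730
Mean ln(RT) = 24.1365/4 = 6.03412
Geometric mean = exp(6.03412) = 417.43 ms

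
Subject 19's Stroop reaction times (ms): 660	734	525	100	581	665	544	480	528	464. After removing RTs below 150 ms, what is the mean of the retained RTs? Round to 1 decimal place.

Excluded: 100
Retained (n=9): Σ = 5181
Mean = 5181/9 = 575.6667

575.7 ms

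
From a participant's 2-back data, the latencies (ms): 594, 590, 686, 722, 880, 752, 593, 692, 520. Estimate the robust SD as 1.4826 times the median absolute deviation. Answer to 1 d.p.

136.4 ms

Sorted: 520, 590, 593, 594, 686, 692, 722, 752, 880 → median = 686
|x − 686| sorted: 0, 6, 36, 66, 92, 93, 96, 166, 194 → MAD = 92
Robust SD ≈ 1.4826 × 92 = 136.399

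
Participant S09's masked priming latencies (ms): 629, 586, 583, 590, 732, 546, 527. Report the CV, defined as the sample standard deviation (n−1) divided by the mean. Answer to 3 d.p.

n = 7, Σ = 4193, M = 599.0000
Σ(x−M)² = 27088.000; s = √(27088.000/6) = 67.1913
CV = 67.1913 / 599.0000 = 0.11217

0.112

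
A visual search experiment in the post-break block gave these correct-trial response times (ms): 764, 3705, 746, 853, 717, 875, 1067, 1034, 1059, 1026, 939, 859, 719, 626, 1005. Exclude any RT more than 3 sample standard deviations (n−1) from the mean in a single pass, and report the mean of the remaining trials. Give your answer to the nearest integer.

n = 15, ΣRT = 15994, M = 1066.267
Σ(x−M)² = 7740956.93; s = √(7740956.93/14) = 743.590
Cutoffs: 1066.267 ± 3·743.590 → [-1164.5, 3297.0]
Outside: 3705 → excluded.
Retained (n=14): Σ = 12289, mean = 12289/14 = 877.786

878 ms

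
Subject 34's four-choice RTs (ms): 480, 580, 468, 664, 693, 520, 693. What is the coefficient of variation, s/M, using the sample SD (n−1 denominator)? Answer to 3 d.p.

n = 7, Σ = 4098, M = 585.4286
Σ(x−M)² = 58531.714; s = √(58531.714/6) = 98.7688
CV = 98.7688 / 585.4286 = 0.16871

0.169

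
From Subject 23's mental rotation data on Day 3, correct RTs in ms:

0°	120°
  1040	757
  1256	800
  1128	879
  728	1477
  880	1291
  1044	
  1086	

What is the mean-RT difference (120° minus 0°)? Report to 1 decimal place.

M(0°) = 7162/7 = 1023.143
M(120°) = 5204/5 = 1040.800
Difference = 1040.800 − 1023.143 = 17.657 ms

17.7 ms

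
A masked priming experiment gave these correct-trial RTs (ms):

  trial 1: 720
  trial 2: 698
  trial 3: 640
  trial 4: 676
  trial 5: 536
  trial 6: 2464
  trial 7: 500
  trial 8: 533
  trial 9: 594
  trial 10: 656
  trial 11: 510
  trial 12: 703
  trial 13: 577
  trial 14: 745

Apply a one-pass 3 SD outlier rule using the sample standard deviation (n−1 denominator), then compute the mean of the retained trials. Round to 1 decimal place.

n = 14, ΣRT = 10552, M = 753.714
Σ(x−M)² = 3237102.86; s = √(3237102.86/13) = 499.007
Cutoffs: 753.714 ± 3·499.007 → [-743.3, 2250.7]
Outside: 2464 → excluded.
Retained (n=13): Σ = 8088, mean = 8088/13 = 622.154

622.2 ms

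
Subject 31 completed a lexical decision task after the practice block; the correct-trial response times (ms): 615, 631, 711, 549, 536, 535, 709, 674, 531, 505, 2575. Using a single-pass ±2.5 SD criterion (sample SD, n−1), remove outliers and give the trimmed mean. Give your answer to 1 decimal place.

599.6 ms

n = 11, ΣRT = 8571, M = 779.182
Σ(x−M)² = 3603029.64; s = √(3603029.64/10) = 600.252
Cutoffs: 779.182 ± 2.5·600.252 → [-721.4, 2279.8]
Outside: 2575 → excluded.
Retained (n=10): Σ = 5996, mean = 5996/10 = 599.600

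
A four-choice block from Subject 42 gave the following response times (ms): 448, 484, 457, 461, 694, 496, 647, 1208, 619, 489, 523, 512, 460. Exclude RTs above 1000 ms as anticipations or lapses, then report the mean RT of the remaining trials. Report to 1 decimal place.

Excluded: 1208
Retained (n=12): Σ = 6290
Mean = 6290/12 = 524.1667

524.2 ms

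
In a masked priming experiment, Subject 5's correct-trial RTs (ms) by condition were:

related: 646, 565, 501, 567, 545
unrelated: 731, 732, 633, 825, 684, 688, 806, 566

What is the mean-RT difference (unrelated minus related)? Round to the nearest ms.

M(related) = 2824/5 = 564.800
M(unrelated) = 5665/8 = 708.125
Difference = 708.125 − 564.800 = 143.325 ms

143 ms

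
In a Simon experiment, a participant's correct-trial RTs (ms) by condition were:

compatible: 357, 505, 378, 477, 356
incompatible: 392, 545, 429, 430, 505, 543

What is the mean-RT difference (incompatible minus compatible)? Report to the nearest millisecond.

59 ms

M(compatible) = 2073/5 = 414.600
M(incompatible) = 2844/6 = 474.000
Difference = 474.000 − 414.600 = 59.400 ms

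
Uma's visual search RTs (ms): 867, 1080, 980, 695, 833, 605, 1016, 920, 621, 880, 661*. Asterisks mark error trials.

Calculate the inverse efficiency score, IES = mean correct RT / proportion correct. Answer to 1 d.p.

Correct trials (n=10): 867, 1080, 980, 695, 833, 605, 1016, 920, 621, 880
Mean correct RT = 8497/10 = 849.7000 ms
Proportion correct = 10/11
IES = 849.7000 / (10/11) = 934.670 ms

934.7 ms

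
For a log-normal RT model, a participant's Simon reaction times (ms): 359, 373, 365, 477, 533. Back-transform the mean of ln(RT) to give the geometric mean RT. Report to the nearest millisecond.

416 ms

ln(RT): 5.8833, 5.9216, 5.8999, 6.1675, 6.2785
Mean ln(RT) = 30.1508/5 = 6.03017
Geometric mean = exp(6.03017) = 415.78 ms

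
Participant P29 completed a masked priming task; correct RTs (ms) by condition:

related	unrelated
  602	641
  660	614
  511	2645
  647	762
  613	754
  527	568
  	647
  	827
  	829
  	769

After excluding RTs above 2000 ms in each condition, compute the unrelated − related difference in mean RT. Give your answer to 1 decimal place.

unrelated: exclude 2645
M(related) = 3560/6 = 593.333
M(unrelated) = 6411/9 = 712.333
Difference = 712.333 − 593.333 = 119.000 ms

119.0 ms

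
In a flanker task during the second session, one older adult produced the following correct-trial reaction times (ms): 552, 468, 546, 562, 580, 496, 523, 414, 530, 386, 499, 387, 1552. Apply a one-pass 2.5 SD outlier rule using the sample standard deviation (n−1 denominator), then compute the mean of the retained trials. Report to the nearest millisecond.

495 ms

n = 13, ΣRT = 7495, M = 576.538
Σ(x−M)² = 1081243.23; s = √(1081243.23/12) = 300.173
Cutoffs: 576.538 ± 2.5·300.173 → [-173.9, 1327.0]
Outside: 1552 → excluded.
Retained (n=12): Σ = 5943, mean = 5943/12 = 495.250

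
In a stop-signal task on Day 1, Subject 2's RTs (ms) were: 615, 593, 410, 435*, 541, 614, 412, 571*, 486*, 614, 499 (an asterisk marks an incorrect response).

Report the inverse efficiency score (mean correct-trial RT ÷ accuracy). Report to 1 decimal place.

Correct trials (n=8): 615, 593, 410, 541, 614, 412, 614, 499
Mean correct RT = 4298/8 = 537.2500 ms
Proportion correct = 8/11
IES = 537.2500 / (8/11) = 738.719 ms

738.7 ms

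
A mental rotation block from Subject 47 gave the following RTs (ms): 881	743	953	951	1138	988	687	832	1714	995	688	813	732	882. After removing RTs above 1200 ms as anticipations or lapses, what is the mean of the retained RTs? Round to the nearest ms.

868 ms

Excluded: 1714
Retained (n=13): Σ = 11283
Mean = 11283/13 = 867.9231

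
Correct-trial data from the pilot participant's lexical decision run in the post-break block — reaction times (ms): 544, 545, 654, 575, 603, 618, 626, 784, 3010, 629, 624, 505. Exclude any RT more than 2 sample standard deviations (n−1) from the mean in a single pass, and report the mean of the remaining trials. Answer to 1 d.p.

n = 12, ΣRT = 9717, M = 809.750
Σ(x−M)² = 5335168.25; s = √(5335168.25/11) = 696.430
Cutoffs: 809.750 ± 2·696.430 → [-583.1, 2202.6]
Outside: 3010 → excluded.
Retained (n=11): Σ = 6707, mean = 6707/11 = 609.727

609.7 ms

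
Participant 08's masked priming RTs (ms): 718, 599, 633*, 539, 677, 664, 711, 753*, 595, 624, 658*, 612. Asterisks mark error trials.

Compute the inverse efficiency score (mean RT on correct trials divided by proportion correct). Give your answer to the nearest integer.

850 ms

Correct trials (n=9): 718, 599, 539, 677, 664, 711, 595, 624, 612
Mean correct RT = 5739/9 = 637.6667 ms
Proportion correct = 9/12
IES = 637.6667 / (9/12) = 850.222 ms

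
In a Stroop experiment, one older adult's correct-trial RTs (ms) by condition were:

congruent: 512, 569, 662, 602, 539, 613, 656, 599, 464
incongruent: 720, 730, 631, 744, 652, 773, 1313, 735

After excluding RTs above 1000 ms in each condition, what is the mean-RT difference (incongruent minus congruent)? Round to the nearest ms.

133 ms

incongruent: exclude 1313
M(congruent) = 5216/9 = 579.556
M(incongruent) = 4985/7 = 712.143
Difference = 712.143 − 579.556 = 132.587 ms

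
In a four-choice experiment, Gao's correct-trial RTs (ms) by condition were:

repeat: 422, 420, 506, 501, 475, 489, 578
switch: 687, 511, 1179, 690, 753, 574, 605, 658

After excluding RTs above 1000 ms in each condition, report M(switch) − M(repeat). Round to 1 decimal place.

switch: exclude 1179
M(repeat) = 3391/7 = 484.429
M(switch) = 4478/7 = 639.714
Difference = 639.714 − 484.429 = 155.286 ms

155.3 ms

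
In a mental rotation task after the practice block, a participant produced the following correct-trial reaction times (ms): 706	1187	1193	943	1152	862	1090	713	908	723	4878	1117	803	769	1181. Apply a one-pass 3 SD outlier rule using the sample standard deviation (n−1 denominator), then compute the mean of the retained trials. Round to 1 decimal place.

n = 15, ΣRT = 18225, M = 1215.000
Σ(x−M)² = 14863842.00; s = √(14863842.00/14) = 1030.390
Cutoffs: 1215.000 ± 3·1030.390 → [-1876.2, 4306.2]
Outside: 4878 → excluded.
Retained (n=14): Σ = 13347, mean = 13347/14 = 953.357

953.4 ms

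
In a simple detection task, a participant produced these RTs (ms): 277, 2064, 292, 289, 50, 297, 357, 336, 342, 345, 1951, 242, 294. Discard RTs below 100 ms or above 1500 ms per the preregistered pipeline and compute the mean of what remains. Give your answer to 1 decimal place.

307.1 ms

Excluded: 50, 1951, 2064
Retained (n=10): Σ = 3071
Mean = 3071/10 = 307.1000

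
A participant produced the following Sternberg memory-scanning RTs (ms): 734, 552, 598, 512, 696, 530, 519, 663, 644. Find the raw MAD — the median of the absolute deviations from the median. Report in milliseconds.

Sorted: 512, 519, 530, 552, 598, 644, 663, 696, 734 → median = 598
|x − 598|: 136, 46, 0, 86, 98, 68, 79, 65, 46
Sorted deviations: 0, 46, 46, 65, 68, 79, 86, 98, 136 → MAD = 68

68 ms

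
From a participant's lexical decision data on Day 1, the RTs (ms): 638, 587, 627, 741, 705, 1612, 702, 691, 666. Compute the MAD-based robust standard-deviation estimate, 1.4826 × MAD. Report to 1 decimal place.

74.1 ms

Sorted: 587, 627, 638, 666, 691, 702, 705, 741, 1612 → median = 691
|x − 691| sorted: 0, 11, 14, 25, 50, 53, 64, 104, 921 → MAD = 50
Robust SD ≈ 1.4826 × 50 = 74.130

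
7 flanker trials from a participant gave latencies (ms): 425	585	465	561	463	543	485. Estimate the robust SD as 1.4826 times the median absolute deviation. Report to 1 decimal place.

Sorted: 425, 463, 465, 485, 543, 561, 585 → median = 485
|x − 485| sorted: 0, 20, 22, 58, 60, 76, 100 → MAD = 58
Robust SD ≈ 1.4826 × 58 = 85.991

86.0 ms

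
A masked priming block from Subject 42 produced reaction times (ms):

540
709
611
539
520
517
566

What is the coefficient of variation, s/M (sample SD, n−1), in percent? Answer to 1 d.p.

n = 7, Σ = 4002, M = 571.7143
Σ(x−M)² = 28167.429; s = √(28167.429/6) = 68.5169
CV = 68.5169 / 571.7143 = 0.11984 = 11.984%

12.0%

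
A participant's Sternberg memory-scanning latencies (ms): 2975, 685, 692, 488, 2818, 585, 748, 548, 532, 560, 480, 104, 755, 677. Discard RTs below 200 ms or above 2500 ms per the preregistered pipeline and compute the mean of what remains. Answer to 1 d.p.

Excluded: 104, 2818, 2975
Retained (n=11): Σ = 6750
Mean = 6750/11 = 613.6364

613.6 ms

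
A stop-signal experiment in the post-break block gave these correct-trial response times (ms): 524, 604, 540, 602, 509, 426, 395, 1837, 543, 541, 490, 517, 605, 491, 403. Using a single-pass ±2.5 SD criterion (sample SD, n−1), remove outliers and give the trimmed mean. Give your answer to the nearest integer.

n = 15, ΣRT = 9027, M = 601.800
Σ(x−M)² = 1696532.40; s = √(1696532.40/14) = 348.110
Cutoffs: 601.800 ± 2.5·348.110 → [-268.5, 1472.1]
Outside: 1837 → excluded.
Retained (n=14): Σ = 7190, mean = 7190/14 = 513.571

514 ms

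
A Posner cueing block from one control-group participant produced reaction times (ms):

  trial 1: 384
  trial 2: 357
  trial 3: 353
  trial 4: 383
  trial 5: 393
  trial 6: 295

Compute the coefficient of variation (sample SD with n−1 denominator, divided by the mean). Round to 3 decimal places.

0.100

n = 6, Σ = 2165, M = 360.8333
Σ(x−M)² = 6472.833; s = √(6472.833/5) = 35.9801
CV = 35.9801 / 360.8333 = 0.09971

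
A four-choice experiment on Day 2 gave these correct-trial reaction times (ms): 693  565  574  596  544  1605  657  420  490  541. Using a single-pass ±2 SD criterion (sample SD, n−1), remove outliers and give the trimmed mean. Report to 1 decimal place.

n = 10, ΣRT = 6685, M = 668.500
Σ(x−M)² = 1028034.50; s = √(1028034.50/9) = 337.973
Cutoffs: 668.500 ± 2·337.973 → [-7.4, 1344.4]
Outside: 1605 → excluded.
Retained (n=9): Σ = 5080, mean = 5080/9 = 564.444

564.4 ms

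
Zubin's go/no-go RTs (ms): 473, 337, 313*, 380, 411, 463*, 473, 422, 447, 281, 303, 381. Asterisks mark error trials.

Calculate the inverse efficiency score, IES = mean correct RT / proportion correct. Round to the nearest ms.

Correct trials (n=10): 473, 337, 380, 411, 473, 422, 447, 281, 303, 381
Mean correct RT = 3908/10 = 390.8000 ms
Proportion correct = 10/12
IES = 390.8000 / (10/12) = 468.960 ms

469 ms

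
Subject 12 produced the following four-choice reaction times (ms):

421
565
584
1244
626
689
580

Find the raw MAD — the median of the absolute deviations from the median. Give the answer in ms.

42 ms

Sorted: 421, 565, 580, 584, 626, 689, 1244 → median = 584
|x − 584|: 163, 19, 0, 660, 42, 105, 4
Sorted deviations: 0, 4, 19, 42, 105, 163, 660 → MAD = 42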